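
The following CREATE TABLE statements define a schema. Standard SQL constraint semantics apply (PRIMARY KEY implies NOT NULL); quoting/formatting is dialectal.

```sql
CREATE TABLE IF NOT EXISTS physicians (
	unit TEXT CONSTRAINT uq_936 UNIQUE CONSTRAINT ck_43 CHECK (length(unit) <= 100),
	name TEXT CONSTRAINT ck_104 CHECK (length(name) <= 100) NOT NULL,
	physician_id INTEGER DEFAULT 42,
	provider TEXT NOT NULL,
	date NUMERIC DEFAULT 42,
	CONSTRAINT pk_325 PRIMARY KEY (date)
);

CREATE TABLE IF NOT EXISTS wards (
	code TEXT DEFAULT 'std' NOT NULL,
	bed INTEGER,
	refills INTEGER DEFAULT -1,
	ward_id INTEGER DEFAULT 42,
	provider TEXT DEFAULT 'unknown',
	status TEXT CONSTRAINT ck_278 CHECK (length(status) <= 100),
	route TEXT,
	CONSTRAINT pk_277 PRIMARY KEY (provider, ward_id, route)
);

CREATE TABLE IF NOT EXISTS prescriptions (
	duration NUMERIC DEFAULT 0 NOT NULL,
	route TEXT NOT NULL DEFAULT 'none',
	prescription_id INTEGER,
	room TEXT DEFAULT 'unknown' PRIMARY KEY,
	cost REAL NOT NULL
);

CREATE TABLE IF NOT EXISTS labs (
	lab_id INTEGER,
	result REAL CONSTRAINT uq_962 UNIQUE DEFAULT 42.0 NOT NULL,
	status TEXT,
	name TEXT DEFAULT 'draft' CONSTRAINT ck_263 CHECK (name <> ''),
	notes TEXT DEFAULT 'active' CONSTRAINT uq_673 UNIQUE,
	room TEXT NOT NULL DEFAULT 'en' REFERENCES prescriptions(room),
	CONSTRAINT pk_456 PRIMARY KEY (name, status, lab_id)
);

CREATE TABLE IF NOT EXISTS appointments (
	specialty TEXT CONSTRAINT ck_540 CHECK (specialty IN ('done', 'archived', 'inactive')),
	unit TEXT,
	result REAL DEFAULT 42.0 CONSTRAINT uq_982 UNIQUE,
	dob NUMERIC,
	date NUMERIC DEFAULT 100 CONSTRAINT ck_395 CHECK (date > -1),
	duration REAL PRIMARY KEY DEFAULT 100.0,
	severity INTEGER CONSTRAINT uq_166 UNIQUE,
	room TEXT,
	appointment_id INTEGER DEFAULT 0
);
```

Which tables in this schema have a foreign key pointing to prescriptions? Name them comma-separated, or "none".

- labs.room references prescriptions(room).

labs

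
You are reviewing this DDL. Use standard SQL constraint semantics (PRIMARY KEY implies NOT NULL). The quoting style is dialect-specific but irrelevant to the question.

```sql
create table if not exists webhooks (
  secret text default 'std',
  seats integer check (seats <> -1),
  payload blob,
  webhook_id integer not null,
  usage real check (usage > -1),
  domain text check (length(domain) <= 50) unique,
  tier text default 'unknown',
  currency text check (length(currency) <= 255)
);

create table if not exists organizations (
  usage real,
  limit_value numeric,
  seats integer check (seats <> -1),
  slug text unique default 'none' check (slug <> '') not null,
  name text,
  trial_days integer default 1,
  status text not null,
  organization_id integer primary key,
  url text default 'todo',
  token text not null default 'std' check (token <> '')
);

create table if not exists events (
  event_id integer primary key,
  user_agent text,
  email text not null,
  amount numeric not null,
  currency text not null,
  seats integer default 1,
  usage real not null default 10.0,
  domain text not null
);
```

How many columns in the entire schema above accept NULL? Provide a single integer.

15

webhooks: 7 nullable (secret, seats, payload, usage, domain, tier, currency — PK none and explicit NOT NULL columns excluded).
organizations: 6 nullable (usage, limit_value, seats, name, trial_days, url — PK (organization_id) and explicit NOT NULL columns excluded).
events: 2 nullable (user_agent, seats — PK (event_id) and explicit NOT NULL columns excluded).
Total: 7 + 6 + 2 = 15.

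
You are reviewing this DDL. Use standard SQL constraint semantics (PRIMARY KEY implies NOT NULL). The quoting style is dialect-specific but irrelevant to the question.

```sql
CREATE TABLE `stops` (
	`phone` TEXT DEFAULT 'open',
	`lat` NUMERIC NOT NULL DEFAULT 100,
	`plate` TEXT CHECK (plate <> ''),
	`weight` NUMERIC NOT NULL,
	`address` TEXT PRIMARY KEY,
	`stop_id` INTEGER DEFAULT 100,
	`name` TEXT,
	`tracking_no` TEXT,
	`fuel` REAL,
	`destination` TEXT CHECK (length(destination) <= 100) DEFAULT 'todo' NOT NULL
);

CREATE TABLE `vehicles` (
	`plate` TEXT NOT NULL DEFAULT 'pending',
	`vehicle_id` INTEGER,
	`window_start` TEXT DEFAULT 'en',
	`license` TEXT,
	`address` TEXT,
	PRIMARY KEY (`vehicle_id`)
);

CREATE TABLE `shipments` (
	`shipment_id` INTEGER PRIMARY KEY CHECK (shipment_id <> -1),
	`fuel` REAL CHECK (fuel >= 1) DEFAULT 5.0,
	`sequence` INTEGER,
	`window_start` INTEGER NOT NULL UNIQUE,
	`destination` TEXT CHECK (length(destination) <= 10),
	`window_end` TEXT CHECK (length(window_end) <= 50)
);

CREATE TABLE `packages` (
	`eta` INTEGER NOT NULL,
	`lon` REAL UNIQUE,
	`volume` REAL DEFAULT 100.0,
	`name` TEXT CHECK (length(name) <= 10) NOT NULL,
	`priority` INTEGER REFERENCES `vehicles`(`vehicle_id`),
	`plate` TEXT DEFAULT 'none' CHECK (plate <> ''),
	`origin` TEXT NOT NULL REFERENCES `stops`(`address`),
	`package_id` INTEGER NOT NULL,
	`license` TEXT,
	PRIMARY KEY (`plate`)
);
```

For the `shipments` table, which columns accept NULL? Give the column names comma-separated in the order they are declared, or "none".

- shipment_id: part of the PRIMARY KEY, which implies NOT NULL → not nullable.
- fuel: CHECK does not forbid NULL (a CHECK constraint passes when its expression is NULL) → nullable.
- sequence: no NOT NULL constraint applies → nullable.
- window_start: declared NOT NULL → not nullable.
- destination: CHECK does not forbid NULL (a CHECK constraint passes when its expression is NULL) → nullable.
- window_end: CHECK does not forbid NULL (a CHECK constraint passes when its expression is NULL) → nullable.

fuel, sequence, destination, window_end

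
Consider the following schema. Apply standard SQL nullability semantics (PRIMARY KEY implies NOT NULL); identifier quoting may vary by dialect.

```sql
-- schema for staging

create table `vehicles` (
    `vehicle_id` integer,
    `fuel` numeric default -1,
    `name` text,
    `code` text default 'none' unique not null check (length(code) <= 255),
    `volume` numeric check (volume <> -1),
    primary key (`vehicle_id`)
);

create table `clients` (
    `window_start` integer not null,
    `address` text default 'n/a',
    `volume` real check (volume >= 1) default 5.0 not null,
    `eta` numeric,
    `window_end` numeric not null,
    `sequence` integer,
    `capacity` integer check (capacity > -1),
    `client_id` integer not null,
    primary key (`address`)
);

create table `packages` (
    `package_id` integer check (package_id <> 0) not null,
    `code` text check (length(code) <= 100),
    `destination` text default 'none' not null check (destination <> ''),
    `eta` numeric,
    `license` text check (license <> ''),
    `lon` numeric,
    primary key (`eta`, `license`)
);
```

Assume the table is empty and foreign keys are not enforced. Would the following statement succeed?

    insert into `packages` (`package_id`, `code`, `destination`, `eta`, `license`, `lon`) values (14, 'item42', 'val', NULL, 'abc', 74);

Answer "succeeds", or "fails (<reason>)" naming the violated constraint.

fails (NOT NULL on eta)

eta is explicitly set to NULL, but eta is part of the PRIMARY KEY (implied NOT NULL).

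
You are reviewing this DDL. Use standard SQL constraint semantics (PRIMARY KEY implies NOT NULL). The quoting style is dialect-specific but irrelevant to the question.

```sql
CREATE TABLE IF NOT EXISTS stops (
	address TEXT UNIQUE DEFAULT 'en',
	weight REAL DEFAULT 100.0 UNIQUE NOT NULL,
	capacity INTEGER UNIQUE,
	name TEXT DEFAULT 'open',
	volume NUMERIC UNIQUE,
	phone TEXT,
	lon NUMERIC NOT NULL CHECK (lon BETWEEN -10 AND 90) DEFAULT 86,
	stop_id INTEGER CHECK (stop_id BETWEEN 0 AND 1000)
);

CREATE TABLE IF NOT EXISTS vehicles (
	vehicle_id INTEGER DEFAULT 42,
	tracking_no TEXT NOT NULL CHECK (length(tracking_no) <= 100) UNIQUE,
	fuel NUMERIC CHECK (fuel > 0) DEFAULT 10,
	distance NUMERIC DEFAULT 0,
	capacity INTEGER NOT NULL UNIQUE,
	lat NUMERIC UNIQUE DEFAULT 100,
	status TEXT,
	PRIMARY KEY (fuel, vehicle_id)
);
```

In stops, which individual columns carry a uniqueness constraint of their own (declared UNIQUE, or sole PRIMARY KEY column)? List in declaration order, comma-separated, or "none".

address, weight, capacity, volume

- address: declared UNIQUE → unique.
- weight: declared UNIQUE → unique.
- capacity: declared UNIQUE → unique.
- name: no UNIQUE or single-column PK constraint.
- volume: declared UNIQUE → unique.
- phone: no UNIQUE or single-column PK constraint.
- lon: no UNIQUE or single-column PK constraint.
- stop_id: no UNIQUE or single-column PK constraint.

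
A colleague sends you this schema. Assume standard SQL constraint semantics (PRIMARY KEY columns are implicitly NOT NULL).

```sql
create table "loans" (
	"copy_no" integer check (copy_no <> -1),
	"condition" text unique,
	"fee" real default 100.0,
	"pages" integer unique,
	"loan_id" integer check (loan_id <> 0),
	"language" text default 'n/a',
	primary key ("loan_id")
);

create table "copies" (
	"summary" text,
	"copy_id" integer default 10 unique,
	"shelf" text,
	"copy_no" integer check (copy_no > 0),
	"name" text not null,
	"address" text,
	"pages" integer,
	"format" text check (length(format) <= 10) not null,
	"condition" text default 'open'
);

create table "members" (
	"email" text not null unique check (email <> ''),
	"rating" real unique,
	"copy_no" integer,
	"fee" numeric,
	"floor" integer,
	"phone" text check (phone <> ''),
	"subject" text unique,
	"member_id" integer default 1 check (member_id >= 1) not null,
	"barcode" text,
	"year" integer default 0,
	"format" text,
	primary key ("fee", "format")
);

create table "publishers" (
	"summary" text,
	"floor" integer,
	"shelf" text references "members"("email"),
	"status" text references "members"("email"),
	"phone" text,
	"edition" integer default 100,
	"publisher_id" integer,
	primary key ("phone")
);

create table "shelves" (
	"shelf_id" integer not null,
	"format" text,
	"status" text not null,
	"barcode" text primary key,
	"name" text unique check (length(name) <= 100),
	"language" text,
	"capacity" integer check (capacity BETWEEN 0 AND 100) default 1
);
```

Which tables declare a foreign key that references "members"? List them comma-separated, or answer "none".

publishers

- publishers.shelf references members(email).
- publishers.status references members(email).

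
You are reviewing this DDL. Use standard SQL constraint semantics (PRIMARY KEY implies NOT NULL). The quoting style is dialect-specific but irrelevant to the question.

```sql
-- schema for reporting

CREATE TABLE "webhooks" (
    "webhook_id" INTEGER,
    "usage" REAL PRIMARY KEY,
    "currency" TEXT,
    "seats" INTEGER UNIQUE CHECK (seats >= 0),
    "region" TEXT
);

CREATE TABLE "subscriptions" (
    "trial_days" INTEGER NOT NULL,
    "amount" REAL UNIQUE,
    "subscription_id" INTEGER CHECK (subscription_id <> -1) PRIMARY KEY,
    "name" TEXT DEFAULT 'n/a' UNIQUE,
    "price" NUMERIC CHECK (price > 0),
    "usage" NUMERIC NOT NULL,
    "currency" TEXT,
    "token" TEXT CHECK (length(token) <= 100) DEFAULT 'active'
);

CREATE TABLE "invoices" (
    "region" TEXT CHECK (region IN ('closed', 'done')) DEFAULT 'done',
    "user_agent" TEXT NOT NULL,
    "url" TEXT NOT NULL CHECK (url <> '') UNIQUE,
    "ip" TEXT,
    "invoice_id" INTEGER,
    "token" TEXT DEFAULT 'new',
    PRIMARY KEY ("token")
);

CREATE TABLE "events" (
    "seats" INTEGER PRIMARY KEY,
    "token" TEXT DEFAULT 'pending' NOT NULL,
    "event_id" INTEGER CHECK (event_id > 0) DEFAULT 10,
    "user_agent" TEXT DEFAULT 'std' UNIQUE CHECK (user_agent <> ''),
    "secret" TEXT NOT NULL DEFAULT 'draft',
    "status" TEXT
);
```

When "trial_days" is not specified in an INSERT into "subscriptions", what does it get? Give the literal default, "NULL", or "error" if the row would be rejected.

trial_days has no DEFAULT clause.
Omitting it would insert NULL, but it is declared NOT NULL, so the INSERT fails.

error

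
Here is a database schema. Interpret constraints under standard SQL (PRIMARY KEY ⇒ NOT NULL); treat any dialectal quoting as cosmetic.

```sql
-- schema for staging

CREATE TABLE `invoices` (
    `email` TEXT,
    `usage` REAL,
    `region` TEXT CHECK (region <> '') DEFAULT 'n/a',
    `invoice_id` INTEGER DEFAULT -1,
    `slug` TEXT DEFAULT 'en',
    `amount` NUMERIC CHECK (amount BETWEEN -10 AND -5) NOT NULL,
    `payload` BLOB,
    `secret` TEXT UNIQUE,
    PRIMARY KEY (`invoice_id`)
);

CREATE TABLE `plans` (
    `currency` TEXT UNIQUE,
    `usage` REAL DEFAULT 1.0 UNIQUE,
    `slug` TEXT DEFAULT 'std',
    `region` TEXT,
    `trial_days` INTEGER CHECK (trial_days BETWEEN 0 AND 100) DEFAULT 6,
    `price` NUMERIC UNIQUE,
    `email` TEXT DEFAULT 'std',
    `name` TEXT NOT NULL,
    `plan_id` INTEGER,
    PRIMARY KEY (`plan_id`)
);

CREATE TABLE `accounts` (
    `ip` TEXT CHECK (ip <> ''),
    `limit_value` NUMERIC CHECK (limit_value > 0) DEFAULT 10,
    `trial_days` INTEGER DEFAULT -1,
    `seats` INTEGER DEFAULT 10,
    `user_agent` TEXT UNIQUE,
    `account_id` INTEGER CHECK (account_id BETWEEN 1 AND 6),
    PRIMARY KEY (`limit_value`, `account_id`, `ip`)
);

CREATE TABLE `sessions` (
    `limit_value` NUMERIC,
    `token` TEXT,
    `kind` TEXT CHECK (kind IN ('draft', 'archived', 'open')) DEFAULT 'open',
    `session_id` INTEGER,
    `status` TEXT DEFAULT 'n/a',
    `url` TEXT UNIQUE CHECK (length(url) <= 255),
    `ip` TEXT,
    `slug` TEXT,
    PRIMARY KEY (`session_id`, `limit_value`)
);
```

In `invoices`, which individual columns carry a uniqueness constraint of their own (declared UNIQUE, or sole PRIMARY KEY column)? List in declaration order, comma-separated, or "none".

- email: no UNIQUE or single-column PK constraint.
- usage: no UNIQUE or single-column PK constraint.
- region: no UNIQUE or single-column PK constraint.
- invoice_id: single-column PRIMARY KEY → unique.
- slug: no UNIQUE or single-column PK constraint.
- amount: no UNIQUE or single-column PK constraint.
- payload: no UNIQUE or single-column PK constraint.
- secret: declared UNIQUE → unique.

invoice_id, secret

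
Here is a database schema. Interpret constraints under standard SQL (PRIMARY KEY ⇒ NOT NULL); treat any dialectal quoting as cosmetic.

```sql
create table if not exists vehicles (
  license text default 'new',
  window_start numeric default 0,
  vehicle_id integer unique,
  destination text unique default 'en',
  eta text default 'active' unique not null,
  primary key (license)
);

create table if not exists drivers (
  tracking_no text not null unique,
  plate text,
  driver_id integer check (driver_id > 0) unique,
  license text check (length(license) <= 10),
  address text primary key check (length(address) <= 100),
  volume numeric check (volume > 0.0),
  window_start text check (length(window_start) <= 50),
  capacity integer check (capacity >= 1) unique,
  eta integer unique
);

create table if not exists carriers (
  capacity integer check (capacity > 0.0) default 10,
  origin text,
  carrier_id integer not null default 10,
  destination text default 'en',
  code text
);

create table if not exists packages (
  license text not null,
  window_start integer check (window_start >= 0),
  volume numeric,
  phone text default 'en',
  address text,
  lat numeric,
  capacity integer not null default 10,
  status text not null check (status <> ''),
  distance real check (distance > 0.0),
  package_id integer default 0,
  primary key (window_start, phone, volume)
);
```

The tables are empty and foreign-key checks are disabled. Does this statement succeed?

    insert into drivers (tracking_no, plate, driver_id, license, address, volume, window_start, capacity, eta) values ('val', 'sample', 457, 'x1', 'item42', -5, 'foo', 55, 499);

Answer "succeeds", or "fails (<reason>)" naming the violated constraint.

fails (CHECK on volume)

The value -5 for volume violates CHECK (volume > 0.0).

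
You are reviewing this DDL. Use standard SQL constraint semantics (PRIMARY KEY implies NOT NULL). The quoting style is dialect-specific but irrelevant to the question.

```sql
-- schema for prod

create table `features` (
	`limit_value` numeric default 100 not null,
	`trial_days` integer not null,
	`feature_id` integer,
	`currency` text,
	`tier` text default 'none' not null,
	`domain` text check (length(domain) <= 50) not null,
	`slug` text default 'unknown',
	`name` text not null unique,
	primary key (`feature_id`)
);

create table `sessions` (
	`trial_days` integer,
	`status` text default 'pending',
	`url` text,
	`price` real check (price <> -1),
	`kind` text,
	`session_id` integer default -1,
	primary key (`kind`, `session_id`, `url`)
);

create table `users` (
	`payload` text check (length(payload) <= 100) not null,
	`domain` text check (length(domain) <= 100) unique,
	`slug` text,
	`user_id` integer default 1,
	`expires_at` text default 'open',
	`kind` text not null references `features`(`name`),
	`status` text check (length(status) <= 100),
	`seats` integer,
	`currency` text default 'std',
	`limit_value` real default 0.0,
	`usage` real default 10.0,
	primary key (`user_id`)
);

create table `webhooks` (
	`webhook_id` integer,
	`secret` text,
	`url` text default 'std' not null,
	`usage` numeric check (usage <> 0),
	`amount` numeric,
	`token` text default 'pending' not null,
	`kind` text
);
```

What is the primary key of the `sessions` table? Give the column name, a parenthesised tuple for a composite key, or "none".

(kind, session_id, url)

A table-level PRIMARY KEY clause names 3 columns: kind, session_id, url.
This is a composite key — the combination is unique, not each column individually.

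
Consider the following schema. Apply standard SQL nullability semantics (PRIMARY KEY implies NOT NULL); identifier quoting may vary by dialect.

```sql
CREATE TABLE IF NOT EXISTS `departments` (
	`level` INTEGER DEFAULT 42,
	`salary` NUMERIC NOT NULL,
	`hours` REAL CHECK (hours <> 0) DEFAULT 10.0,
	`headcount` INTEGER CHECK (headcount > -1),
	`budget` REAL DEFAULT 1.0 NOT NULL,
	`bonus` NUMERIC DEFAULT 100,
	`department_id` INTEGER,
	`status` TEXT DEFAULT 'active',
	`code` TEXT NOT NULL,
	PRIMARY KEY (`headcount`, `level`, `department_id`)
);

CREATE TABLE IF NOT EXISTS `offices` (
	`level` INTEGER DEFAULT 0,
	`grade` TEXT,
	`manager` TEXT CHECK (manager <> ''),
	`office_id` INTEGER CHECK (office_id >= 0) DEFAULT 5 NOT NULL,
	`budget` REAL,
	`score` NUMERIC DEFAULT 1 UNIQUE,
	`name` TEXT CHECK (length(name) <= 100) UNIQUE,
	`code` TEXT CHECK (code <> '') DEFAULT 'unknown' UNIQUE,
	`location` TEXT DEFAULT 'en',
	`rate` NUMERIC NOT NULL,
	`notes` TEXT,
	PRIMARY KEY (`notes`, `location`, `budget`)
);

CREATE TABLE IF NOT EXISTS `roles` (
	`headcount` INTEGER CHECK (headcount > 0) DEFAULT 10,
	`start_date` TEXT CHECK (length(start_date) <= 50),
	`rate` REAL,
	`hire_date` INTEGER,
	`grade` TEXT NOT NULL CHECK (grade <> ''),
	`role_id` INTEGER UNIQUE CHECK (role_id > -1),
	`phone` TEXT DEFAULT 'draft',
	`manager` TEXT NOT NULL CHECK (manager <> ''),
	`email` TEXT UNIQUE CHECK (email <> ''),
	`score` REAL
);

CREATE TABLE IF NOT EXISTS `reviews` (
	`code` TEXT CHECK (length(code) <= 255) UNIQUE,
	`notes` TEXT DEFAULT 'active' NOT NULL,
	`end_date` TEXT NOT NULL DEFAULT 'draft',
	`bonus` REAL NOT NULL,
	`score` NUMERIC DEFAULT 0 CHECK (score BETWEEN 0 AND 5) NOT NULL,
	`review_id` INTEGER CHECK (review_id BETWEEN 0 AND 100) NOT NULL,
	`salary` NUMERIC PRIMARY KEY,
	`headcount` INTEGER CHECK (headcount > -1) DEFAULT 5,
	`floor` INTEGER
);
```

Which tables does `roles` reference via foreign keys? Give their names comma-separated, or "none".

none

No column in roles has a REFERENCES clause.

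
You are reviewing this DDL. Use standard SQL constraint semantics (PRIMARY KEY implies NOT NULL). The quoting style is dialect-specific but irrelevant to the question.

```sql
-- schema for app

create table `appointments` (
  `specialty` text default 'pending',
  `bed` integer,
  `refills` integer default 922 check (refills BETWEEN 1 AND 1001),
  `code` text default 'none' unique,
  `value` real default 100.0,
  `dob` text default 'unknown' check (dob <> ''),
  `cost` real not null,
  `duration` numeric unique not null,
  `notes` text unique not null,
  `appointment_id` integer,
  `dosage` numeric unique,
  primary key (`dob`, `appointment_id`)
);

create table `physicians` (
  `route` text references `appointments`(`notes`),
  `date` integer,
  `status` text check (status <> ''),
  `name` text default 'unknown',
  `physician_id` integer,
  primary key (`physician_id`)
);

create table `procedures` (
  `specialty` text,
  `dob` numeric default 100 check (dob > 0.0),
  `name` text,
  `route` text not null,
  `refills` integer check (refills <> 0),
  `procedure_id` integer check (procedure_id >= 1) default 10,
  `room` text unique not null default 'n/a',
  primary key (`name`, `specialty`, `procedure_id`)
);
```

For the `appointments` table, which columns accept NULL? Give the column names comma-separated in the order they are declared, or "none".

specialty, bed, refills, code, value, dosage

- specialty: DEFAULT only fills an omitted column; an explicit NULL is still allowed → nullable.
- bed: no NOT NULL constraint applies → nullable.
- refills: CHECK does not forbid NULL (a CHECK constraint passes when its expression is NULL) → nullable.
- code: UNIQUE does not imply NOT NULL → nullable.
- value: DEFAULT only fills an omitted column; an explicit NULL is still allowed → nullable.
- dob: part of the PRIMARY KEY, which implies NOT NULL → not nullable.
- cost: declared NOT NULL → not nullable.
- duration: declared NOT NULL → not nullable.
- notes: declared NOT NULL → not nullable.
- appointment_id: part of the PRIMARY KEY, which implies NOT NULL → not nullable.
- dosage: UNIQUE does not imply NOT NULL → nullable.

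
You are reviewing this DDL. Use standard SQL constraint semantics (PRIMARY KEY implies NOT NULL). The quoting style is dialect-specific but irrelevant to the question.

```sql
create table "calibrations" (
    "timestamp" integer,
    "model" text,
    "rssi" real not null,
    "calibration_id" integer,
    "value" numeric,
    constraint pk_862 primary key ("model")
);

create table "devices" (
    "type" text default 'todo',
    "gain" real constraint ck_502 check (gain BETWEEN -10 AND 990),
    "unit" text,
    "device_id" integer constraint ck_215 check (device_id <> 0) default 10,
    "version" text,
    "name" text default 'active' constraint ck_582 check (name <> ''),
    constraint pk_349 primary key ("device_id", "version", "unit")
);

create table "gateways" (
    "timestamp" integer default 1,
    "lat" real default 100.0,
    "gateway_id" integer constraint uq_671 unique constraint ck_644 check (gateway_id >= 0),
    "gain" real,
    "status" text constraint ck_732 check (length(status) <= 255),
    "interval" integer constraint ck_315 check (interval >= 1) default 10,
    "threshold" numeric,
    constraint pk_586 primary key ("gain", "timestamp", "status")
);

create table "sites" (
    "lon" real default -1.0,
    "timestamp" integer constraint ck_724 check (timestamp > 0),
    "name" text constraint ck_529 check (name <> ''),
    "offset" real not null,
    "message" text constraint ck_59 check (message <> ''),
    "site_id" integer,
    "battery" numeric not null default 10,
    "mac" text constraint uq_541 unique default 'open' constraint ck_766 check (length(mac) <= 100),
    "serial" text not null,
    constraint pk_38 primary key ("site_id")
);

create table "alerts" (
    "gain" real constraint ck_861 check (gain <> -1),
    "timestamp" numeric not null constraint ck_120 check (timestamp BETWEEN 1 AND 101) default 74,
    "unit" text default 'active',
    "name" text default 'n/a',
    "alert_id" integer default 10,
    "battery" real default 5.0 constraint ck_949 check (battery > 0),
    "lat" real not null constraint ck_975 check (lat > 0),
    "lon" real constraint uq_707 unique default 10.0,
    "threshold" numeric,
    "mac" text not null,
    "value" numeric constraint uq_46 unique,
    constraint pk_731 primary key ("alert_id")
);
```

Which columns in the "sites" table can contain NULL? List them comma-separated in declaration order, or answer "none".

- lon: DEFAULT only fills an omitted column; an explicit NULL is still allowed → nullable.
- timestamp: CHECK does not forbid NULL (a CHECK constraint passes when its expression is NULL) → nullable.
- name: CHECK does not forbid NULL (a CHECK constraint passes when its expression is NULL) → nullable.
- offset: declared NOT NULL → not nullable.
- message: CHECK does not forbid NULL (a CHECK constraint passes when its expression is NULL) → nullable.
- site_id: part of the PRIMARY KEY, which implies NOT NULL → not nullable.
- battery: declared NOT NULL → not nullable.
- mac: CHECK does not forbid NULL (a CHECK constraint passes when its expression is NULL) → nullable.
- serial: declared NOT NULL → not nullable.

lon, timestamp, name, message, mac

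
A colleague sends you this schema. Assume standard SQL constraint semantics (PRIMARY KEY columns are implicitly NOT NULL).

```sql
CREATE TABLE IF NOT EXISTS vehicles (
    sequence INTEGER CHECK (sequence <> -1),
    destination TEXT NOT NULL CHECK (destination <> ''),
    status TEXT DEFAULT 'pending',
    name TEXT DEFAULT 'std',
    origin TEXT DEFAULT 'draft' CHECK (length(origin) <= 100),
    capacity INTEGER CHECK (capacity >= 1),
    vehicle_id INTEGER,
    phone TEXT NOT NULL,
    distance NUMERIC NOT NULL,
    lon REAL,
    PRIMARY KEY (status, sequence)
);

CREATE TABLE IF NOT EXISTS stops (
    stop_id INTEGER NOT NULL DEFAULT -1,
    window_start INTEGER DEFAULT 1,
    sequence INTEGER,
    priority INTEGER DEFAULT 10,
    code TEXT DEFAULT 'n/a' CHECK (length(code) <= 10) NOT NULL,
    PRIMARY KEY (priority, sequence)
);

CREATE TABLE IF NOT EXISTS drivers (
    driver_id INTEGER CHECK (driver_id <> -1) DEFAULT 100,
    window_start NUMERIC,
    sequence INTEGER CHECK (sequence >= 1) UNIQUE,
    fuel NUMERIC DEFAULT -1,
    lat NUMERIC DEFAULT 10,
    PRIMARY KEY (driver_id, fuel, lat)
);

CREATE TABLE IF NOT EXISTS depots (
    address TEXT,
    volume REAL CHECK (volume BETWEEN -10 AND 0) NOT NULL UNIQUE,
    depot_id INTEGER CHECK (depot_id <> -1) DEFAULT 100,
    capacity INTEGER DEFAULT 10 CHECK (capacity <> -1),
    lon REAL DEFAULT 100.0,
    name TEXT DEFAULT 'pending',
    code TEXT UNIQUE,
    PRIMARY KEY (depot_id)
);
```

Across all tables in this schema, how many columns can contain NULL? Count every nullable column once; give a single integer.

vehicles: 5 nullable (name, origin, capacity, vehicle_id, lon — PK (status, sequence) and explicit NOT NULL columns excluded).
stops: 1 nullable (window_start — PK (priority, sequence) and explicit NOT NULL columns excluded).
drivers: 2 nullable (window_start, sequence — PK (driver_id, fuel, lat) and explicit NOT NULL columns excluded).
depots: 5 nullable (address, capacity, lon, name, code — PK (depot_id) and explicit NOT NULL columns excluded).
Total: 5 + 1 + 2 + 5 = 13.

13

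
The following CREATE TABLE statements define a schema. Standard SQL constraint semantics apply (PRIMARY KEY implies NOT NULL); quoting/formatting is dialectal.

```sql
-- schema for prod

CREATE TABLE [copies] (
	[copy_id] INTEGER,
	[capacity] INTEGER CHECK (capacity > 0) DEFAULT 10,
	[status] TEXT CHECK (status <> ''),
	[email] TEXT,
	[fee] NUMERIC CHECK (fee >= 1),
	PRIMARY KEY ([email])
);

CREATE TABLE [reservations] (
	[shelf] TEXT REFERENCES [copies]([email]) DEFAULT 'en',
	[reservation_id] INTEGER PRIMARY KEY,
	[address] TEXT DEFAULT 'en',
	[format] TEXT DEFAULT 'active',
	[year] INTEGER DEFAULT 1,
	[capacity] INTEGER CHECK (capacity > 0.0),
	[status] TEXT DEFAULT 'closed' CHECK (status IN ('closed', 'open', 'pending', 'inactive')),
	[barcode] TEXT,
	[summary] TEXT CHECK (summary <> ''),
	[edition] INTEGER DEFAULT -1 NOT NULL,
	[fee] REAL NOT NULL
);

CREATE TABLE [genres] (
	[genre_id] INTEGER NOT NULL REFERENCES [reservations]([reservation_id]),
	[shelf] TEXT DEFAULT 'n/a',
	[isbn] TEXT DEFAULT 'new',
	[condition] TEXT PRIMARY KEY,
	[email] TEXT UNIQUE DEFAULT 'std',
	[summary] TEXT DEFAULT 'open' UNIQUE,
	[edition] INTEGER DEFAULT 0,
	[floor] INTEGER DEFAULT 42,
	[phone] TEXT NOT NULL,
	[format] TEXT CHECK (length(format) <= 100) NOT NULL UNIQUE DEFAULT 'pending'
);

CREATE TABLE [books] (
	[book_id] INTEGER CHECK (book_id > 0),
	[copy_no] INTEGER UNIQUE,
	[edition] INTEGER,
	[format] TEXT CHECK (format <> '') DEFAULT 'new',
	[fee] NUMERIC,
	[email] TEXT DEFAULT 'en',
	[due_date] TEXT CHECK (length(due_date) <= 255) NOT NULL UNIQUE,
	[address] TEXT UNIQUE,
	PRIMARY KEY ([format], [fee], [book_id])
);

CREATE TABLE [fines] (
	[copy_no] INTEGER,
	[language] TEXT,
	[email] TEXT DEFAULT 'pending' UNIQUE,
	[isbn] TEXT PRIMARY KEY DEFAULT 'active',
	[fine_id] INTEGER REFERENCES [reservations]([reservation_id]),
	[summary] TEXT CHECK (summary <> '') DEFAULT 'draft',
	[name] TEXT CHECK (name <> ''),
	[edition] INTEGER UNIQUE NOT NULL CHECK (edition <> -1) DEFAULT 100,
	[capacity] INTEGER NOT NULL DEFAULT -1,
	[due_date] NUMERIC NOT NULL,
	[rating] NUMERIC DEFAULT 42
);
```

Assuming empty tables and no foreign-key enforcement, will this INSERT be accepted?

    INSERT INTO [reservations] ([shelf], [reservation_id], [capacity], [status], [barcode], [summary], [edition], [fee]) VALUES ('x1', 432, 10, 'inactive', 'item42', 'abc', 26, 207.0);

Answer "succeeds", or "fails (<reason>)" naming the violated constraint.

succeeds

NOT NULL columns: edition is supplied; fee is supplied; reservation_id is supplied.
CHECK constraints: 10 satisfies (capacity > 0.0); 'inactive' satisfies (status IN ('closed', 'open', 'pending', 'inactive')); 'abc' satisfies (summary <> '').
No constraint is violated.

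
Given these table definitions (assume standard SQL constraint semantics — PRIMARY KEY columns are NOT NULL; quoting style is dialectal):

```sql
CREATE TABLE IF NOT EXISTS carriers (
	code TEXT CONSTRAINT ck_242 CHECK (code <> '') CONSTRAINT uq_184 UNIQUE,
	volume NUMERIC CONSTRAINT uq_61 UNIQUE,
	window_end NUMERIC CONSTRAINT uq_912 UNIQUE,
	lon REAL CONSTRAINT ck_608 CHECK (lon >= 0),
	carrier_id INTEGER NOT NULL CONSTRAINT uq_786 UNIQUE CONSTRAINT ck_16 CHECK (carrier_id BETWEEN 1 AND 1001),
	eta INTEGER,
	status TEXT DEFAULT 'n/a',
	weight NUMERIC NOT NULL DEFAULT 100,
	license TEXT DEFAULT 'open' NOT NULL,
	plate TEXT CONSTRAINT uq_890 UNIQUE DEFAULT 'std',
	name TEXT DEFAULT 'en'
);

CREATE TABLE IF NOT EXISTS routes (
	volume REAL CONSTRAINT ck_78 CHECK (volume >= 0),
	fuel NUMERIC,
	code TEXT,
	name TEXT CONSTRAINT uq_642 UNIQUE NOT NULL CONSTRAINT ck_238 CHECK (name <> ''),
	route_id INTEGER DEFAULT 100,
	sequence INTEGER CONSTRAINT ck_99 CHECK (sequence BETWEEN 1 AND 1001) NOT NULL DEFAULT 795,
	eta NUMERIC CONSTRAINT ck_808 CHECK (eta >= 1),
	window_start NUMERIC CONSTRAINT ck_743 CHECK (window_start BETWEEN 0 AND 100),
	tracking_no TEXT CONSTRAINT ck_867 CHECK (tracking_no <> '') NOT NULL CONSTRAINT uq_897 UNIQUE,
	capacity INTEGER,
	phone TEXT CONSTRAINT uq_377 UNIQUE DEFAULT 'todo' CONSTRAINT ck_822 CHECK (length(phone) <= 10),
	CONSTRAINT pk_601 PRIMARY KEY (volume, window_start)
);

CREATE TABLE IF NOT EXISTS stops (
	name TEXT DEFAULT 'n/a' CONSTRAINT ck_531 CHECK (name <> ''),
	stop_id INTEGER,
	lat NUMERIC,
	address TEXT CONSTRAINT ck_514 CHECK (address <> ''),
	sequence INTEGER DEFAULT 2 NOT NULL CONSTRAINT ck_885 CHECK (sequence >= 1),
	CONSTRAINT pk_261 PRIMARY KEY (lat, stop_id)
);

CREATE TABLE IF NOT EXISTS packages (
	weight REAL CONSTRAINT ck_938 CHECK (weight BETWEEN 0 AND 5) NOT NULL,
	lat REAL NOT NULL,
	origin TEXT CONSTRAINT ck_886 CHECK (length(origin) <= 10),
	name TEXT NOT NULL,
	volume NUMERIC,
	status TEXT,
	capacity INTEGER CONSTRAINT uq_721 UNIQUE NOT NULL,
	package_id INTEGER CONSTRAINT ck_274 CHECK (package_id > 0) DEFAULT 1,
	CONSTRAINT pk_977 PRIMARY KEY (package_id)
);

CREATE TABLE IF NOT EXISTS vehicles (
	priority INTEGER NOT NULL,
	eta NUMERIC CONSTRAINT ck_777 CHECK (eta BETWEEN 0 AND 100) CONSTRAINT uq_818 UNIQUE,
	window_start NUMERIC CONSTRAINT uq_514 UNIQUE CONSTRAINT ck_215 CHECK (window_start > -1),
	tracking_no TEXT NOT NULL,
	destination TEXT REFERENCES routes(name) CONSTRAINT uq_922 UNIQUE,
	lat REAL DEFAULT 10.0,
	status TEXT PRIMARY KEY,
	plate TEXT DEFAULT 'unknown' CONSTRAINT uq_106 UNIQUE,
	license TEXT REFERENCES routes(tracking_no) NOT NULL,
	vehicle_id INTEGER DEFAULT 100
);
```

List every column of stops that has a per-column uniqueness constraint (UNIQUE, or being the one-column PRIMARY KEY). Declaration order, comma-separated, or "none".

- name: no UNIQUE or single-column PK constraint.
- stop_id: part of a composite PRIMARY KEY — only the tuple is unique, not this column on its own.
- lat: part of a composite PRIMARY KEY — only the tuple is unique, not this column on its own.
- address: no UNIQUE or single-column PK constraint.
- sequence: no UNIQUE or single-column PK constraint.

none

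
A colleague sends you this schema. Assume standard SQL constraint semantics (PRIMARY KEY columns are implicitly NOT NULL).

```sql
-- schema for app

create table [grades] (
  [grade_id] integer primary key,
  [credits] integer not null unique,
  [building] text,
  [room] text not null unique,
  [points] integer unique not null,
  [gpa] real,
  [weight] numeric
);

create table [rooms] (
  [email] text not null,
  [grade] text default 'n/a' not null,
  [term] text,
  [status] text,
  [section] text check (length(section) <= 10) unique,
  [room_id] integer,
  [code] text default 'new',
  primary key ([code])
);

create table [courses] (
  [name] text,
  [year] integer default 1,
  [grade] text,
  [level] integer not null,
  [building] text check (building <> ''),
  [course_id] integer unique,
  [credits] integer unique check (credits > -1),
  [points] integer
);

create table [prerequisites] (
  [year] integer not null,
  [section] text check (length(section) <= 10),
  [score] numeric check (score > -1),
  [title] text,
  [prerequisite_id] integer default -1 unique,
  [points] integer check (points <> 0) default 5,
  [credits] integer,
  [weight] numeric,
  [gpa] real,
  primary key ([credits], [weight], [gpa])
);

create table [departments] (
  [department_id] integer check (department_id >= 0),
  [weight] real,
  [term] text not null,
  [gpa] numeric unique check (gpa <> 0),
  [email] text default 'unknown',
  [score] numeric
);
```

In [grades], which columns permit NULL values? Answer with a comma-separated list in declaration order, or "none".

- grade_id: part of the PRIMARY KEY, which implies NOT NULL → not nullable.
- credits: declared NOT NULL → not nullable.
- building: no NOT NULL constraint applies → nullable.
- room: declared NOT NULL → not nullable.
- points: declared NOT NULL → not nullable.
- gpa: no NOT NULL constraint applies → nullable.
- weight: no NOT NULL constraint applies → nullable.

building, gpa, weight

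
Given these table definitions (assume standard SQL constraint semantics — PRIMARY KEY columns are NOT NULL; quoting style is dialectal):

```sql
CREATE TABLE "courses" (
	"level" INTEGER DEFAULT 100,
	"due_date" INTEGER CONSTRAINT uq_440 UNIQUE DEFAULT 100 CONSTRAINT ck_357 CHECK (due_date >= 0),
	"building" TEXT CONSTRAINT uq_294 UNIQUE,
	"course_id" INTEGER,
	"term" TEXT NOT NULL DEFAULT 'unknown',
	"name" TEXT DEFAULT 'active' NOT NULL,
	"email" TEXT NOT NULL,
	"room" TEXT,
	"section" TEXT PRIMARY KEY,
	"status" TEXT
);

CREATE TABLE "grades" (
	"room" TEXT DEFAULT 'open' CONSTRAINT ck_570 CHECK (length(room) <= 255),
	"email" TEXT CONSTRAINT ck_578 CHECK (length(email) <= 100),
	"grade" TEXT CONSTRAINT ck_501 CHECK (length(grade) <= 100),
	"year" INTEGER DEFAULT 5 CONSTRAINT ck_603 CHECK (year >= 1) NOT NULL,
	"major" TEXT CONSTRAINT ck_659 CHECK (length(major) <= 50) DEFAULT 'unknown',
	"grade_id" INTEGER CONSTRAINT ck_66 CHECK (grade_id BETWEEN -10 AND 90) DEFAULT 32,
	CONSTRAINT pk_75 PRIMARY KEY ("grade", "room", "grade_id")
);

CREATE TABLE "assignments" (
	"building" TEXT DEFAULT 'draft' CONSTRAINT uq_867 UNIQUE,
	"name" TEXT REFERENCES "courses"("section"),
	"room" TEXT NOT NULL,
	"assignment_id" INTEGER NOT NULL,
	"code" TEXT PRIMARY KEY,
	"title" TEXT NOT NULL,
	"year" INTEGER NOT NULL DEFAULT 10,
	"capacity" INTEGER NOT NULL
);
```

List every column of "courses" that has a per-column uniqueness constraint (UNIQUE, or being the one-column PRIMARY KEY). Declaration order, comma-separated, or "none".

- level: no UNIQUE or single-column PK constraint.
- due_date: declared UNIQUE → unique.
- building: declared UNIQUE → unique.
- course_id: no UNIQUE or single-column PK constraint.
- term: no UNIQUE or single-column PK constraint.
- name: no UNIQUE or single-column PK constraint.
- email: no UNIQUE or single-column PK constraint.
- room: no UNIQUE or single-column PK constraint.
- section: single-column PRIMARY KEY → unique.
- status: no UNIQUE or single-column PK constraint.

due_date, building, section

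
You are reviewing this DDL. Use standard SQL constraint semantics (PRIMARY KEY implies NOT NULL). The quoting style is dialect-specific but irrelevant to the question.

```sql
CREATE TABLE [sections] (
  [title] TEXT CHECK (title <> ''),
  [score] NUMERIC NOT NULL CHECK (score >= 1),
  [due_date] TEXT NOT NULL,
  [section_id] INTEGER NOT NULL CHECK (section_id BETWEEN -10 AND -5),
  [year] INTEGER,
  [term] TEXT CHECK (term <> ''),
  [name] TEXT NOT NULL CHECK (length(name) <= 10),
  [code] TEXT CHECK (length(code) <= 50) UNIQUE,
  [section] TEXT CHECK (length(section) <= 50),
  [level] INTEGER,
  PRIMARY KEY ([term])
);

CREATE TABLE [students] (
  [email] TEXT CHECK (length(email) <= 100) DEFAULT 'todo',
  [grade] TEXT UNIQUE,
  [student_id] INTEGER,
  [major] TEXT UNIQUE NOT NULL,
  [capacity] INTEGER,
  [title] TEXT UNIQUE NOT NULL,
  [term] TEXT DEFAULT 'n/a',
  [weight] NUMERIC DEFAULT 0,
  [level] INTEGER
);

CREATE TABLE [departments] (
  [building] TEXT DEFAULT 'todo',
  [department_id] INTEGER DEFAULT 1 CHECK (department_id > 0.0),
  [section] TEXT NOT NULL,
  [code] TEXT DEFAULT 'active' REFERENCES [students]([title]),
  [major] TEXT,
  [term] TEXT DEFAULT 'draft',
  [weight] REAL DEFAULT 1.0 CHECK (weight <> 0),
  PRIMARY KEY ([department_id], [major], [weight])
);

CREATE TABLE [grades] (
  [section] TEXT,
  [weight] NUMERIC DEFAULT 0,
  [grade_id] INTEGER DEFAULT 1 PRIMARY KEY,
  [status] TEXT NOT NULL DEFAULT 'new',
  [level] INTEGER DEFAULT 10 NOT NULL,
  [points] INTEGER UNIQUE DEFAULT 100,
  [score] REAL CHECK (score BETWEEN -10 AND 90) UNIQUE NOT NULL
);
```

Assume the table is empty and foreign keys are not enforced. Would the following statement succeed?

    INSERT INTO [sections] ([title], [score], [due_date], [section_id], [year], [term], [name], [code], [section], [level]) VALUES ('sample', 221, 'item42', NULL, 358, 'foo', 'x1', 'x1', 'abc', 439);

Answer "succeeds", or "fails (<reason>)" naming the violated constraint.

fails (NOT NULL on section_id)

section_id is explicitly set to NULL, but section_id is declared NOT NULL.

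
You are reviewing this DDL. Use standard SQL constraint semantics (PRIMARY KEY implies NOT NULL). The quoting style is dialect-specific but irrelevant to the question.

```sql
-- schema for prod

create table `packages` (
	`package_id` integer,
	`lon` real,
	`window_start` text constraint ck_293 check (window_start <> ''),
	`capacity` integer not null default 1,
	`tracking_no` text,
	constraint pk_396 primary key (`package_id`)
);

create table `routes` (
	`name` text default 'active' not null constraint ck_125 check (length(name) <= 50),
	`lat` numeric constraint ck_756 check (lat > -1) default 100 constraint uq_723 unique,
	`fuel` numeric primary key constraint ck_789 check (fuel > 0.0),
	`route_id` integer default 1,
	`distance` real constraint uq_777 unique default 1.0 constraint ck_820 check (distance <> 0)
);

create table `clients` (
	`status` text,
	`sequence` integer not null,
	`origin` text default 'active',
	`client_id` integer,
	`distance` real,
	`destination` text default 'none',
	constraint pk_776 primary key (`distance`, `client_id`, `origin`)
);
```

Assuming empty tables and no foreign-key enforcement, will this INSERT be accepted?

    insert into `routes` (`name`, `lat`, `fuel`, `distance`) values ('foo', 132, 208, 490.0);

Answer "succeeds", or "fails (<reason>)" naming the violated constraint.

NOT NULL columns: fuel is supplied; name is supplied.
CHECK constraints: 'foo' satisfies (length(name) <= 50); 132 satisfies (lat > -1); 208 satisfies (fuel > 0.0); 490.0 satisfies (distance <> 0).
No constraint is violated.

succeeds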